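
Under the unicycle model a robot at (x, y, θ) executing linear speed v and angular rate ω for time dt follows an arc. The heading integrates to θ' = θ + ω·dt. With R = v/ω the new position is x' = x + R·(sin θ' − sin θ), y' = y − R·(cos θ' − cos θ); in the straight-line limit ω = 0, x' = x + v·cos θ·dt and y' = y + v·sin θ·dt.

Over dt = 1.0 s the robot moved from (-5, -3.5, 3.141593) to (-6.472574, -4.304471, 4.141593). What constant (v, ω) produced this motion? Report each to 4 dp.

Δθ = 4.141593 − 3.141593 = 1.000000
ω = Δθ/dt = 1.000000/1.0 = 1.0000
R = Δx/(sin θ' − sin θ) = 1.7500
v = R·ω = 1.7500·1.0000 = 1.7500

v = 1.7500, ω = 1.0000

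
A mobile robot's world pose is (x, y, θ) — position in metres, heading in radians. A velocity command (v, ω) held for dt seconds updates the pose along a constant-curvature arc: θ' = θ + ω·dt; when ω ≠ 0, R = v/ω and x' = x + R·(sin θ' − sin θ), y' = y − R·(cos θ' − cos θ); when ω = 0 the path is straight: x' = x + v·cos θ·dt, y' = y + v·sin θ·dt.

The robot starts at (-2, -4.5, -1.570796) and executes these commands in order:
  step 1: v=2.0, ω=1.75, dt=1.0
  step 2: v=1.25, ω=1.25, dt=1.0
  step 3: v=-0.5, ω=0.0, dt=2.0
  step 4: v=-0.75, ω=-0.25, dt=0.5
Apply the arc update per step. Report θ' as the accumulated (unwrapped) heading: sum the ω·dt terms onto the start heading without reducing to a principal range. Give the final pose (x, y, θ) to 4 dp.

(-0.0588, -6.1387, 1.3042)

step 1: θ'=0.1792 (R=1.1429) → pose (-0.6534, -5.6246, 0.1792)
step 2: θ'=1.4292 (R=1.0000) → pose (0.1583, -4.7817, 1.4292)
step 3: θ'=1.4292 (straight) → pose (0.0172, -5.7717, 1.4292)
step 4: θ'=1.3042 (R=3.0000) → pose (-0.0588, -6.1387, 1.3042)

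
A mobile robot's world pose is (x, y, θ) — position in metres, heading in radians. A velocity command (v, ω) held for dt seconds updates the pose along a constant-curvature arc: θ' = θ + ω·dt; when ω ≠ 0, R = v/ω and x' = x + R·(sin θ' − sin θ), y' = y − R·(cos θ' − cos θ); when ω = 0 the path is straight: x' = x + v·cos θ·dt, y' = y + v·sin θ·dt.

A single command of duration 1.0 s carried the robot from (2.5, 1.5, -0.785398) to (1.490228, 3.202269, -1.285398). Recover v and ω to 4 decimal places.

v = -2.0000, ω = -0.5000

Δθ = -1.285398 − -0.785398 = -0.500000
ω = Δθ/dt = -0.500000/1.0 = -0.5000
R = −Δy/(cos θ' − cos θ) = 4.0000
v = R·ω = 4.0000·-0.5000 = -2.0000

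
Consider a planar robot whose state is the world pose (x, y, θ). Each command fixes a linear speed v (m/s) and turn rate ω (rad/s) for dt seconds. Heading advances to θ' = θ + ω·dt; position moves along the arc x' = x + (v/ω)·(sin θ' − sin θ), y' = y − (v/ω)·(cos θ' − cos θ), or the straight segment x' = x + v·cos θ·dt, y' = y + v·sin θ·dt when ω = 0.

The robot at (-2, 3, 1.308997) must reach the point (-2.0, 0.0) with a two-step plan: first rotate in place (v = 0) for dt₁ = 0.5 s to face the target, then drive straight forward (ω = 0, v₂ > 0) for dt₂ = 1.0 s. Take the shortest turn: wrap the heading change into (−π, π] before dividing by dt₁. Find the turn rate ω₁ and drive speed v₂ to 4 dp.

heading to target = atan2(0−3, -2−-2) = -1.5708
Δθ = wrap(-1.5708 − 1.3090) = -2.8798; ω₁ = Δθ/dt₁ = -5.7596
distance = √((-2−-2)² + (0−3)²) = 3.0000; v₂ = distance/dt₂ = 3.0000

ω₁ = -5.7596, v₂ = 3.0000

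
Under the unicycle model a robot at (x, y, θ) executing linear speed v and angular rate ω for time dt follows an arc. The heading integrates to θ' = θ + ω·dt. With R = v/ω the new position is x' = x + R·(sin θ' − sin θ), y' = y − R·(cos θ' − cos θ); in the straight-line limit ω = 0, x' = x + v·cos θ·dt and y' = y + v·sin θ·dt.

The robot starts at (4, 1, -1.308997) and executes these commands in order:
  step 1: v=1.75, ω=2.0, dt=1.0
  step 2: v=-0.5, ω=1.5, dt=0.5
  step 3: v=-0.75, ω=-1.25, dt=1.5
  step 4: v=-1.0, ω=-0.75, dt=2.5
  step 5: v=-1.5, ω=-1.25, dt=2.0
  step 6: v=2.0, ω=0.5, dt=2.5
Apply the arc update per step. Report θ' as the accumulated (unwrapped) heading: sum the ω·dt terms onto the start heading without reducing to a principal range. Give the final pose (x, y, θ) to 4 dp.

step 1: θ'=0.6910 (R=0.8750) → pose (5.4028, 0.5522, 0.6910)
step 2: θ'=1.4410 (R=-0.3333) → pose (5.2847, 0.3385, 1.4410)
step 3: θ'=-0.4340 (R=0.6000) → pose (4.4375, -0.1283, -0.4340)
step 4: θ'=-2.3090 (R=1.3333) → pose (4.0119, 1.9787, -2.3090)
step 5: θ'=-4.8090 (R=1.2000) → pose (6.0939, 1.0554, -4.8090)
step 6: θ'=-3.5590 (R=4.0000) → pose (3.7341, 5.0979, -3.5590)

(3.7341, 5.0979, -3.5590)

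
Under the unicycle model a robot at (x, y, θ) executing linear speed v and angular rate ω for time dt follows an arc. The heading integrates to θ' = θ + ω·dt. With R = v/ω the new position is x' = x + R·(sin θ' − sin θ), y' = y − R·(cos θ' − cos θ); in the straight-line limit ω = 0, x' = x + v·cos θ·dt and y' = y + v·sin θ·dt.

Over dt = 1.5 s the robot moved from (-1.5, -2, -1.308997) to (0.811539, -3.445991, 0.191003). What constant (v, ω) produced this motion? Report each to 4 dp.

v = 2.0000, ω = 1.0000

Δθ = 0.191003 − -1.308997 = 1.500000
ω = Δθ/dt = 1.500000/1.5 = 1.0000
R = Δx/(sin θ' − sin θ) = 2.0000
v = R·ω = 2.0000·1.0000 = 2.0000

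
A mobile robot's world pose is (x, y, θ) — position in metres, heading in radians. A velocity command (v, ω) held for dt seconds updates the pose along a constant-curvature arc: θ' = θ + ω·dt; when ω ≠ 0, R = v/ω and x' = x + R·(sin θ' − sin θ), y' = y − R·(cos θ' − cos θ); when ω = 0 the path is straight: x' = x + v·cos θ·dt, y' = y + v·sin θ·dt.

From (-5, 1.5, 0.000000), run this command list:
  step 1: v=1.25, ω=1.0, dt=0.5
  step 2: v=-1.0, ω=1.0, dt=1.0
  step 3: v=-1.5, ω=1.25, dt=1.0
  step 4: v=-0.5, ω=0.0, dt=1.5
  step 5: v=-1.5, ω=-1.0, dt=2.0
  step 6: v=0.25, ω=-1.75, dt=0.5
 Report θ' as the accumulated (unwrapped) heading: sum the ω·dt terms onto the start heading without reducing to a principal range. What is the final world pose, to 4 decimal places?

step 1: θ'=0.5000 (R=1.2500) → pose (-4.4007, 1.6530, 0.5000)
step 2: θ'=1.5000 (R=-1.0000) → pose (-4.9188, 0.8462, 1.5000)
step 3: θ'=2.7500 (R=-1.2000) → pose (-4.1798, -0.3479, 2.7500)
step 4: θ'=2.7500 (straight) → pose (-3.4866, -0.6341, 2.7500)
step 5: θ'=0.7500 (R=1.5000) → pose (-3.0366, -3.1181, 0.7500)
step 6: θ'=-0.1250 (R=-0.1429) → pose (-2.9214, -3.0809, -0.1250)

(-2.9214, -3.0809, -0.1250)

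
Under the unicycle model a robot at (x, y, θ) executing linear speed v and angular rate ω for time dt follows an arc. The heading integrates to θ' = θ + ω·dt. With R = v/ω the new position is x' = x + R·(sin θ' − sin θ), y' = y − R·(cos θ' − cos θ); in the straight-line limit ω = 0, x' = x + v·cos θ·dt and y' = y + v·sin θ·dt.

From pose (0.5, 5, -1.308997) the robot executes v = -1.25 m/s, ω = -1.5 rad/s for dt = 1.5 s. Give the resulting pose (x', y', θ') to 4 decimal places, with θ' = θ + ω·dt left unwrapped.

θ' = -1.3090 + -1.5·1.5 = -3.5590
R = v/ω = -1.25/-1.5 = 0.8333
x' = 0.5 + 0.8333·(sin -3.5590 − sin -1.3090) = 1.6428
y' = 5 − 0.8333·(cos -3.5590 − cos -1.3090) = 5.9775

(1.6428, 5.9775, -3.5590)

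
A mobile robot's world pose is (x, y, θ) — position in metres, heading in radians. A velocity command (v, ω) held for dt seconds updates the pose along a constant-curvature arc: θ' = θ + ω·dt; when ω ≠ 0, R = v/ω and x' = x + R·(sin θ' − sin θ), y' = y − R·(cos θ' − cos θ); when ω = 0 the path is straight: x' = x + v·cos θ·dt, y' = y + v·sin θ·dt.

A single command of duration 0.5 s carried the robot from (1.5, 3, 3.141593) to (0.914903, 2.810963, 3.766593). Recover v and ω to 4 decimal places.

v = 1.2500, ω = 1.2500

Δθ = 3.766593 − 3.141593 = 0.625000
ω = Δθ/dt = 0.625000/0.5 = 1.2500
R = Δx/(sin θ' − sin θ) = 1.0000
v = R·ω = 1.0000·1.2500 = 1.2500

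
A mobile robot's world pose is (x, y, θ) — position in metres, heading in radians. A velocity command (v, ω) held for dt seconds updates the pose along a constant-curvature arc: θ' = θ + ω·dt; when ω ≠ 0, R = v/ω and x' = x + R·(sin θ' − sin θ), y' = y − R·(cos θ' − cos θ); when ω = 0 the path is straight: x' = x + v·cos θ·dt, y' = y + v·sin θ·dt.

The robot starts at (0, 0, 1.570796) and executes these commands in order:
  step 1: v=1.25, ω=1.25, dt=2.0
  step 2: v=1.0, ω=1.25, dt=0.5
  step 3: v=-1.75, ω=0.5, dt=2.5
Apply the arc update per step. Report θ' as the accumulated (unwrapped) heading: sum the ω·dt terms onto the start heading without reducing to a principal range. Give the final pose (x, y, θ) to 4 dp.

(-4.3011, 3.4937, 5.9458)

step 1: θ'=4.0708 (R=1.0000) → pose (-1.8011, 0.5985, 4.0708)
step 2: θ'=4.6958 (R=0.8000) → pose (-1.9601, 0.1330, 4.6958)
step 3: θ'=5.9458 (R=-3.5000) → pose (-4.3011, 3.4937, 5.9458)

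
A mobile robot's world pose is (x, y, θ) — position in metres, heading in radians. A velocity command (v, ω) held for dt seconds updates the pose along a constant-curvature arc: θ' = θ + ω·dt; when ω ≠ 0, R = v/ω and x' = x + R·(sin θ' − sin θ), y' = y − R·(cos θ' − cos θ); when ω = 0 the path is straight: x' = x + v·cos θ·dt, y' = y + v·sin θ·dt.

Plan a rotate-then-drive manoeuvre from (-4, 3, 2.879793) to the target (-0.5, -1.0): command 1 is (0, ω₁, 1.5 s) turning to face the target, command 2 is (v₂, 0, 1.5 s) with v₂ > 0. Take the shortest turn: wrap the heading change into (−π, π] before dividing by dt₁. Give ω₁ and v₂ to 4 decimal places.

heading to target = atan2(-1−3, -0.5−-4) = -0.8520
Δθ = wrap(-0.8520 − 2.8798) = 2.5514; ω₁ = Δθ/dt₁ = 1.7010
distance = √((-0.5−-4)² + (-1−3)²) = 5.3151; v₂ = distance/dt₂ = 3.5434

ω₁ = 1.7010, v₂ = 3.5434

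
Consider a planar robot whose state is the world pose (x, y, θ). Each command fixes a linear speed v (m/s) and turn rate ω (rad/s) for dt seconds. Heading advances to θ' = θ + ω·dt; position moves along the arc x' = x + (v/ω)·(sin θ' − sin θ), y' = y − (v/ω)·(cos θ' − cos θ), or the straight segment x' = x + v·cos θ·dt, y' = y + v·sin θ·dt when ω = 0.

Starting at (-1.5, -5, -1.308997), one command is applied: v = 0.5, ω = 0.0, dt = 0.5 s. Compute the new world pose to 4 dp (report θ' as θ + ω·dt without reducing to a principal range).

(-1.4353, -5.2415, -1.3090)

θ' = -1.3090 + 0.0·0.5 = -1.3090
ω = 0 → straight: x' = -1.5 + 0.5·cos(-1.3090)·0.5 = -1.4353
y' = -5 + 0.5·sin(-1.3090)·0.5 = -5.2415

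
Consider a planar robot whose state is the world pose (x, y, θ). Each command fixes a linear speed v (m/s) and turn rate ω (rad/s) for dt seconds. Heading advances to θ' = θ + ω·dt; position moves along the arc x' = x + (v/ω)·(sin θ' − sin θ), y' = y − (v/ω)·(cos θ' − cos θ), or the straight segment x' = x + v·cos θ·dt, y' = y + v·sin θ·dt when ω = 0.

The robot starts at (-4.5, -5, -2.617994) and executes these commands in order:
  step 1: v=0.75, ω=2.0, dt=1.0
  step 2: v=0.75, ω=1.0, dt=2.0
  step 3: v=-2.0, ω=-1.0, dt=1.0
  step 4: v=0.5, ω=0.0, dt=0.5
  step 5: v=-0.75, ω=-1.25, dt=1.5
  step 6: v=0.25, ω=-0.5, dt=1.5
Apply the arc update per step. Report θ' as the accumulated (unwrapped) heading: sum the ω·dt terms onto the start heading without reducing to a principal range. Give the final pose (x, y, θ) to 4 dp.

(-5.2746, -6.3873, -2.2430)

step 1: θ'=-0.6180 (R=0.3750) → pose (-4.5298, -5.6304, -0.6180)
step 2: θ'=1.3820 (R=0.7500) → pose (-3.3586, -5.1599, 1.3820)
step 3: θ'=0.3820 (R=2.0000) → pose (-4.5774, -6.6404, 0.3820)
step 4: θ'=0.3820 (straight) → pose (-4.3455, -6.5472, 0.3820)
step 5: θ'=-1.4930 (R=0.6000) → pose (-5.1673, -6.0371, -1.4930)
step 6: θ'=-2.2430 (R=-0.5000) → pose (-5.2746, -6.3873, -2.2430)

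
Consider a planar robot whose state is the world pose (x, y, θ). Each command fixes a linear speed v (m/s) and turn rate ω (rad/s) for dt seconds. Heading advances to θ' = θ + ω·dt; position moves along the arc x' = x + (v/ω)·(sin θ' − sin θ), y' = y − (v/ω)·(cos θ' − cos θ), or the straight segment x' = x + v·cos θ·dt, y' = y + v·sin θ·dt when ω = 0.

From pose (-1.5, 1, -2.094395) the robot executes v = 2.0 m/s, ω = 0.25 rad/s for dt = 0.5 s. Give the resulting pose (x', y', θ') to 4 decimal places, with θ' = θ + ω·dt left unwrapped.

θ' = -2.0944 + 0.25·0.5 = -1.9694
R = v/ω = 2.0/0.25 = 8.0000
x' = -1.5 + 8.0000·(sin -1.9694 − sin -2.0944) = -1.9446
y' = 1 − 8.0000·(cos -1.9694 − cos -2.0944) = 0.1050

(-1.9446, 0.1050, -1.9694)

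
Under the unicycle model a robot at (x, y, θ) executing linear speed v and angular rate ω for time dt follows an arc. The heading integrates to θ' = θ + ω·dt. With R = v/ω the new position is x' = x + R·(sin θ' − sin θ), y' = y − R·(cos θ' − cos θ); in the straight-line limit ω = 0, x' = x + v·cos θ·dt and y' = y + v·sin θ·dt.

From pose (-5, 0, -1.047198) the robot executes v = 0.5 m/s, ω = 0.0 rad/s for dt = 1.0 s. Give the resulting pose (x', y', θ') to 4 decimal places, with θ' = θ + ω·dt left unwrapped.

(-4.7500, -0.4330, -1.0472)

θ' = -1.0472 + 0.0·1.0 = -1.0472
ω = 0 → straight: x' = -5 + 0.5·cos(-1.0472)·1.0 = -4.7500
y' = 0 + 0.5·sin(-1.0472)·1.0 = -0.4330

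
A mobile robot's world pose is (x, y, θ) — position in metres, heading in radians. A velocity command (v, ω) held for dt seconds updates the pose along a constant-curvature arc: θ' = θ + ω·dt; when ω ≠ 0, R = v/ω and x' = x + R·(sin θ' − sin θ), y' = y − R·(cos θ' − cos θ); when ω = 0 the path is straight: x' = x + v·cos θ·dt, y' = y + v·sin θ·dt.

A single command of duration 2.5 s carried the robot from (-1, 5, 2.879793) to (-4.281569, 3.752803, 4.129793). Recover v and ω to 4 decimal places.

Δθ = 4.129793 − 2.879793 = 1.250000
ω = Δθ/dt = 1.250000/2.5 = 0.5000
R = Δx/(sin θ' − sin θ) = 3.0000
v = R·ω = 3.0000·0.5000 = 1.5000

v = 1.5000, ω = 0.5000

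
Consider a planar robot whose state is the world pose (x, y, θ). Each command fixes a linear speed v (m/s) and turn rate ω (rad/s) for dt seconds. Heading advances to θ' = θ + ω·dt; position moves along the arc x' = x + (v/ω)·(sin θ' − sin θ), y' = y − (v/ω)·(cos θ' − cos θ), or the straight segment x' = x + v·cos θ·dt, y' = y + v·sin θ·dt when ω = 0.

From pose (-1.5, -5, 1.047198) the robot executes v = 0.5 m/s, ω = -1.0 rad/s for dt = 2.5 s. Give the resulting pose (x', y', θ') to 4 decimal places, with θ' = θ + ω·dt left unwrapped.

θ' = 1.0472 + -1.0·2.5 = -1.4528
R = v/ω = 0.5/-1.0 = -0.5000
x' = -1.5 + -0.5000·(sin -1.4528 − sin 1.0472) = -0.5705
y' = -5 − -0.5000·(cos -1.4528 − cos 1.0472) = -5.1911

(-0.5705, -5.1911, -1.4528)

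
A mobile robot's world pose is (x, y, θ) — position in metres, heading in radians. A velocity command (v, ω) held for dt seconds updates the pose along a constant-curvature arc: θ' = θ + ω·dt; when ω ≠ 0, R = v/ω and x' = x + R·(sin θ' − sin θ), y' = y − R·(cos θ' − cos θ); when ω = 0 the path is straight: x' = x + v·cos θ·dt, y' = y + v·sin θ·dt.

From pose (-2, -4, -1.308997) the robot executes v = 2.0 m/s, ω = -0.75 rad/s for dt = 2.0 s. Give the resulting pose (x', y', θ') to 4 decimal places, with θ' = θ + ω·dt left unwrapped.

θ' = -1.3090 + -0.75·2.0 = -2.8090
R = v/ω = 2.0/-0.75 = -2.6667
x' = -2 + -2.6667·(sin -2.8090 − sin -1.3090) = -3.7051
y' = -4 − -2.6667·(cos -2.8090 − cos -1.3090) = -7.2107

(-3.7051, -7.2107, -2.8090)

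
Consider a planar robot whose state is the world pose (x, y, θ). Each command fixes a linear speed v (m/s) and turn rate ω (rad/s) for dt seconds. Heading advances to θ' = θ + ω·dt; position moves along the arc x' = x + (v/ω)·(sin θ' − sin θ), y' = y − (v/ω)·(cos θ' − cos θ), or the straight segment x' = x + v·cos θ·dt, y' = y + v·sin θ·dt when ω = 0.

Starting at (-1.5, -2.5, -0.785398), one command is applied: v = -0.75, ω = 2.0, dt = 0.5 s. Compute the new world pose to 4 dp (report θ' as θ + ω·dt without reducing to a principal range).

θ' = -0.7854 + 2.0·0.5 = 0.2146
R = v/ω = -0.75/2.0 = -0.3750
x' = -1.5 + -0.3750·(sin 0.2146 − sin -0.7854) = -1.8450
y' = -2.5 − -0.3750·(cos 0.2146 − cos -0.7854) = -2.3988

(-1.8450, -2.3988, 0.2146)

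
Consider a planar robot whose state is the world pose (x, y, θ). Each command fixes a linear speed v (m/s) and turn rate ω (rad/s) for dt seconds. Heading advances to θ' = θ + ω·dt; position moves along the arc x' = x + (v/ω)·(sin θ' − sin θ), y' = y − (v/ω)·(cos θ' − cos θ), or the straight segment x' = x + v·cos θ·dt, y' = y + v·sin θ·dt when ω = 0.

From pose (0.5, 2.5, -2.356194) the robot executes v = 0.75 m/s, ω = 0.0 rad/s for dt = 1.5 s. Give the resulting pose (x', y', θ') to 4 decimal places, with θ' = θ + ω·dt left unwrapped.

(-0.2955, 1.7045, -2.3562)

θ' = -2.3562 + 0.0·1.5 = -2.3562
ω = 0 → straight: x' = 0.5 + 0.75·cos(-2.3562)·1.5 = -0.2955
y' = 2.5 + 0.75·sin(-2.3562)·1.5 = 1.7045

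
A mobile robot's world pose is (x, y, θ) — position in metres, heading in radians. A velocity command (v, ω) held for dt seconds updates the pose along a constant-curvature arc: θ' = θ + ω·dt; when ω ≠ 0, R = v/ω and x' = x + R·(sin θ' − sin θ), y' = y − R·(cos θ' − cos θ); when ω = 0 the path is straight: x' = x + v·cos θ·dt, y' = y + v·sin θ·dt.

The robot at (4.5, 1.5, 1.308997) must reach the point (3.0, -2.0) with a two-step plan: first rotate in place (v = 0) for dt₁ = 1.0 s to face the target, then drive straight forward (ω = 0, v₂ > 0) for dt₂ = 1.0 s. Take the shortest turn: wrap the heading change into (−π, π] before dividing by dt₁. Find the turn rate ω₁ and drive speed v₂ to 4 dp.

heading to target = atan2(-2−1.5, 3−4.5) = -1.9757
Δθ = wrap(-1.9757 − 1.3090) = 2.9985; ω₁ = Δθ/dt₁ = 2.9985
distance = √((3−4.5)² + (-2−1.5)²) = 3.8079; v₂ = distance/dt₂ = 3.8079

ω₁ = 2.9985, v₂ = 3.8079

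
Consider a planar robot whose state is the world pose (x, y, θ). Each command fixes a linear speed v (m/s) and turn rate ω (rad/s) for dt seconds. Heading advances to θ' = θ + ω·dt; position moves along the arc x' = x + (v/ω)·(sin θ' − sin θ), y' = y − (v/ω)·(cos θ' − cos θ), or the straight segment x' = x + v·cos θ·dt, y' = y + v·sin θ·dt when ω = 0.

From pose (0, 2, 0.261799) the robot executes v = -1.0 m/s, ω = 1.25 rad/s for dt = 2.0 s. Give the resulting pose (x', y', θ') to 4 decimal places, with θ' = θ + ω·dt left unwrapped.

θ' = 0.2618 + 1.25·2.0 = 2.7618
R = v/ω = -1.0/1.25 = -0.8000
x' = 0 + -0.8000·(sin 2.7618 − sin 0.2618) = -0.0895
y' = 2 − -0.8000·(cos 2.7618 − cos 0.2618) = 0.4843

(-0.0895, 0.4843, 2.7618)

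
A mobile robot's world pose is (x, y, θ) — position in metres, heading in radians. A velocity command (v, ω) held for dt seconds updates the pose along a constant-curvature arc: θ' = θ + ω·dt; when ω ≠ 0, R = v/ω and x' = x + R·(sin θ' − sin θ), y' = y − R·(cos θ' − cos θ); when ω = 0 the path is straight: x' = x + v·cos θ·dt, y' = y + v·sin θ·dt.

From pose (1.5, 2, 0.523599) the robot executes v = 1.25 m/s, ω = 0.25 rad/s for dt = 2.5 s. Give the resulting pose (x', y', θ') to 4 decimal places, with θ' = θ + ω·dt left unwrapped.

θ' = 0.5236 + 0.25·2.5 = 1.1486
R = v/ω = 1.25/0.25 = 5.0000
x' = 1.5 + 5.0000·(sin 1.1486 − sin 0.5236) = 3.5610
y' = 2 − 5.0000·(cos 1.1486 − cos 0.5236) = 4.2813

(3.5610, 4.2813, 1.1486)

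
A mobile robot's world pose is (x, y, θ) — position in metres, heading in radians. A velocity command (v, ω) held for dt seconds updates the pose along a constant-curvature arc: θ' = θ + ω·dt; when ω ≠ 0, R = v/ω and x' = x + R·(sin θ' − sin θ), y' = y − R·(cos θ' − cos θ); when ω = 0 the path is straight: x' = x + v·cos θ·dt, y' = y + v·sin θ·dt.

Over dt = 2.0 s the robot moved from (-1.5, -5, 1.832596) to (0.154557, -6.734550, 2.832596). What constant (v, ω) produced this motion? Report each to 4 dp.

v = -1.2500, ω = 0.5000

Δθ = 2.832596 − 1.832596 = 1.000000
ω = Δθ/dt = 1.000000/2.0 = 0.5000
R = −Δy/(cos θ' − cos θ) = -2.5000
v = R·ω = -2.5000·0.5000 = -1.2500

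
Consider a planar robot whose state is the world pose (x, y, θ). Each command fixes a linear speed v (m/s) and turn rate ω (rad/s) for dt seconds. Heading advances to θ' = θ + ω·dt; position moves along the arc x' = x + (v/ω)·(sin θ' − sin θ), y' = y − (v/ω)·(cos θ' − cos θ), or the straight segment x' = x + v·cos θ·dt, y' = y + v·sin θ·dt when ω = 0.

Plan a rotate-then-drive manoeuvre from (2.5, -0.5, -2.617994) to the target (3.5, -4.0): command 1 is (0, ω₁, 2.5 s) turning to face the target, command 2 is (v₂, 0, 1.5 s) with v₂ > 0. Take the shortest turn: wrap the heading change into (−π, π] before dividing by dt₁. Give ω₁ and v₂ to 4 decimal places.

ω₁ = 0.5302, v₂ = 2.4267

heading to target = atan2(-4−-0.5, 3.5−2.5) = -1.2925
Δθ = wrap(-1.2925 − -2.6180) = 1.3255; ω₁ = Δθ/dt₁ = 0.5302
distance = √((3.5−2.5)² + (-4−-0.5)²) = 3.6401; v₂ = distance/dt₂ = 2.4267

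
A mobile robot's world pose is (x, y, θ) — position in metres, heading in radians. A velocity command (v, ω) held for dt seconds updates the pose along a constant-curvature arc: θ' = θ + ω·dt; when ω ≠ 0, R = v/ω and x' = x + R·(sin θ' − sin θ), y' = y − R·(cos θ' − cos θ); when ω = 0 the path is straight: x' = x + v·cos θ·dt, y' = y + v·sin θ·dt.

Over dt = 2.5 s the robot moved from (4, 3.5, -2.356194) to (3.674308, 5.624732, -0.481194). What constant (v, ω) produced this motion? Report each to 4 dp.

v = -1.0000, ω = 0.7500

Δθ = -0.481194 − -2.356194 = 1.875000
ω = Δθ/dt = 1.875000/2.5 = 0.7500
R = −Δy/(cos θ' − cos θ) = -1.3333
v = R·ω = -1.3333·0.7500 = -1.0000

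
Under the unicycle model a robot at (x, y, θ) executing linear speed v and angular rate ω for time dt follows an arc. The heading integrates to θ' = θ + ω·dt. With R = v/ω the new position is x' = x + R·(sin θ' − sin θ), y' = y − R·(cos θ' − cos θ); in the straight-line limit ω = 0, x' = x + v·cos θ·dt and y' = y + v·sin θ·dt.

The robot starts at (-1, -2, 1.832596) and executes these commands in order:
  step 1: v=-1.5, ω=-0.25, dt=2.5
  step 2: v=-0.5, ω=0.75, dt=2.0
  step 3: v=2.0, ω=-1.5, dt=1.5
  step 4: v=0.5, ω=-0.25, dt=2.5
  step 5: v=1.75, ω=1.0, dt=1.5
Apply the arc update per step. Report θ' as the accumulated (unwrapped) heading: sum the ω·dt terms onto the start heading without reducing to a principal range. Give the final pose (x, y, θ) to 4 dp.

(2.3365, -2.6299, 1.3326)

step 1: θ'=1.2076 (R=6.0000) → pose (-1.1870, -5.6845, 1.2076)
step 2: θ'=2.7076 (R=-0.6667) → pose (-0.8441, -6.5262, 2.7076)
step 3: θ'=0.4576 (R=-1.3333) → pose (-0.8725, -4.1203, 0.4576)
step 4: θ'=-0.1674 (R=-2.0000) → pose (0.3443, -3.9425, -0.1674)
step 5: θ'=1.3326 (R=1.7500) → pose (2.3365, -2.6299, 1.3326)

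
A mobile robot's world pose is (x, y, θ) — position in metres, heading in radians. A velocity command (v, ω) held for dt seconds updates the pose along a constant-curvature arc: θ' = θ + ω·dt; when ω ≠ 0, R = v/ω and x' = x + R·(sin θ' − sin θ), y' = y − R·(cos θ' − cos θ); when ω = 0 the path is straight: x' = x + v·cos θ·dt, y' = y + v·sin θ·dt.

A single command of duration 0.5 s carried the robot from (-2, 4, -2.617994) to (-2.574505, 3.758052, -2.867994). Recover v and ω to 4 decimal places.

Δθ = -2.867994 − -2.617994 = -0.250000
ω = Δθ/dt = -0.250000/0.5 = -0.5000
R = Δx/(sin θ' − sin θ) = -2.5000
v = R·ω = -2.5000·-0.5000 = 1.2500

v = 1.2500, ω = -0.5000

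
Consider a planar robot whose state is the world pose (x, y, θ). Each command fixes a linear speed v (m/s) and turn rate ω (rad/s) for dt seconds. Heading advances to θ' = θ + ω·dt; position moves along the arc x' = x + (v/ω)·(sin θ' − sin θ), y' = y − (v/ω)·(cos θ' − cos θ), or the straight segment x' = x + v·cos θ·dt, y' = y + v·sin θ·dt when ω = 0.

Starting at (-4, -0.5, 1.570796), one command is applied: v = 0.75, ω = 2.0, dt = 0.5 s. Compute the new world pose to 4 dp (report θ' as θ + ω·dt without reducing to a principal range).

(-4.1724, -0.1844, 2.5708)

θ' = 1.5708 + 2.0·0.5 = 2.5708
R = v/ω = 0.75/2.0 = 0.3750
x' = -4 + 0.3750·(sin 2.5708 − sin 1.5708) = -4.1724
y' = -0.5 − 0.3750·(cos 2.5708 − cos 1.5708) = -0.1844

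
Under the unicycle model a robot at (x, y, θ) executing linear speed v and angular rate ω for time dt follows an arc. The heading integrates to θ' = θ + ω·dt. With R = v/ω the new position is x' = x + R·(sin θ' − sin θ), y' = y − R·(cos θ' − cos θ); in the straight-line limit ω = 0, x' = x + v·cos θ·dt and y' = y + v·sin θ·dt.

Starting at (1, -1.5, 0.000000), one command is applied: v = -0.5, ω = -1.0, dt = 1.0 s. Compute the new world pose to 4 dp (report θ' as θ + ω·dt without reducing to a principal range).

θ' = 0.0000 + -1.0·1.0 = -1.0000
R = v/ω = -0.5/-1.0 = 0.5000
x' = 1 + 0.5000·(sin -1.0000 − sin 0.0000) = 0.5793
y' = -1.5 − 0.5000·(cos -1.0000 − cos 0.0000) = -1.2702

(0.5793, -1.2702, -1.0000)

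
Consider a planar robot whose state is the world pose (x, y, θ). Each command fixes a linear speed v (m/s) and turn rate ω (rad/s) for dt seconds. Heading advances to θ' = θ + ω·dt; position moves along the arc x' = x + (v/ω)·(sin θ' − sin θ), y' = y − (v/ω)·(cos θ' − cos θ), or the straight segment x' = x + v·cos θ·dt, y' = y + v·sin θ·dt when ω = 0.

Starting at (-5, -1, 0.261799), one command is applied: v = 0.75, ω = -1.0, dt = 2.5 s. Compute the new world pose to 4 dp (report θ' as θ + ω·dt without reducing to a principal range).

θ' = 0.2618 + -1.0·2.5 = -2.2382
R = v/ω = 0.75/-1.0 = -0.7500
x' = -5 + -0.7500·(sin -2.2382 − sin 0.2618) = -4.2168
y' = -1 − -0.7500·(cos -2.2382 − cos 0.2618) = -2.1887

(-4.2168, -2.1887, -2.2382)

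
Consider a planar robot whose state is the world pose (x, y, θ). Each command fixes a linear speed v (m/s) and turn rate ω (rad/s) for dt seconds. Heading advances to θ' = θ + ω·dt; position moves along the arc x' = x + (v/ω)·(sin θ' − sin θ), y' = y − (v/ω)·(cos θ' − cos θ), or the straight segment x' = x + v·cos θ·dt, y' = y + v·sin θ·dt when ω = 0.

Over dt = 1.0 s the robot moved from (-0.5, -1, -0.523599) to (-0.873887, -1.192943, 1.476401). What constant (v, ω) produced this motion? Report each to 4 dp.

v = -0.5000, ω = 2.0000

Δθ = 1.476401 − -0.523599 = 2.000000
ω = Δθ/dt = 2.000000/1.0 = 2.0000
R = Δx/(sin θ' − sin θ) = -0.2500
v = R·ω = -0.2500·2.0000 = -0.5000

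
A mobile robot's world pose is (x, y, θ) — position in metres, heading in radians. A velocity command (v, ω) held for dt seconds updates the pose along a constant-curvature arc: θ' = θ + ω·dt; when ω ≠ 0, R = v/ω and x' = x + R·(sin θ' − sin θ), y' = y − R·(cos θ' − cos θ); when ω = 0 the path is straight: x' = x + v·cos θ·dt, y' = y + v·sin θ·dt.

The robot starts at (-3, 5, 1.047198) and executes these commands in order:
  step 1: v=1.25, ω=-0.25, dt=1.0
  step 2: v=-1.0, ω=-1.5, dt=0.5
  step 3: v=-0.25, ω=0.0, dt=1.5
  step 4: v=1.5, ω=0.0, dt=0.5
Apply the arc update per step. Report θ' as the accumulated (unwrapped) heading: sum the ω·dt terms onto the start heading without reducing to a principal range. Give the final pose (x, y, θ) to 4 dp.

(-2.3178, 5.8111, 0.0472)

step 1: θ'=0.7972 (R=-5.0000) → pose (-2.2469, 5.9936, 0.7972)
step 2: θ'=0.0472 (R=0.6667) → pose (-2.6924, 5.7935, 0.0472)
step 3: θ'=0.0472 (straight) → pose (-3.0669, 5.7758, 0.0472)
step 4: θ'=0.0472 (straight) → pose (-2.3178, 5.8111, 0.0472)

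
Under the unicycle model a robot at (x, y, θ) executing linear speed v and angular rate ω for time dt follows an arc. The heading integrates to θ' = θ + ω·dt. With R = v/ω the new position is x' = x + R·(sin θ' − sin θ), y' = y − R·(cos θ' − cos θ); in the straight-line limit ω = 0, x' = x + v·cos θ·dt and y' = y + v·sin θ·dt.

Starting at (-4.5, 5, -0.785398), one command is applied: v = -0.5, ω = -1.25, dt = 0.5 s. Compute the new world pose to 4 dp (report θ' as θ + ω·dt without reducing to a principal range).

θ' = -0.7854 + -1.25·0.5 = -1.4104
R = v/ω = -0.5/-1.25 = 0.4000
x' = -4.5 + 0.4000·(sin -1.4104 − sin -0.7854) = -4.6120
y' = 5 − 0.4000·(cos -1.4104 − cos -0.7854) = 5.2190

(-4.6120, 5.2190, -1.4104)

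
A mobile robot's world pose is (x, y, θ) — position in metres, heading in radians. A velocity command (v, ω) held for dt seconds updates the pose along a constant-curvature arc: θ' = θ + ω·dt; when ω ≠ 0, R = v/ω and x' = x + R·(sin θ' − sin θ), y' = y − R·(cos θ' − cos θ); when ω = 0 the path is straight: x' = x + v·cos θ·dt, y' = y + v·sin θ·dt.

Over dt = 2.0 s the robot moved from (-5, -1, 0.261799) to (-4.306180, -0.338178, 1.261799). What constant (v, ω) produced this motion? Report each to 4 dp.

Δθ = 1.261799 − 0.261799 = 1.000000
ω = Δθ/dt = 1.000000/2.0 = 0.5000
R = Δx/(sin θ' − sin θ) = 1.0000
v = R·ω = 1.0000·0.5000 = 0.5000

v = 0.5000, ω = 0.5000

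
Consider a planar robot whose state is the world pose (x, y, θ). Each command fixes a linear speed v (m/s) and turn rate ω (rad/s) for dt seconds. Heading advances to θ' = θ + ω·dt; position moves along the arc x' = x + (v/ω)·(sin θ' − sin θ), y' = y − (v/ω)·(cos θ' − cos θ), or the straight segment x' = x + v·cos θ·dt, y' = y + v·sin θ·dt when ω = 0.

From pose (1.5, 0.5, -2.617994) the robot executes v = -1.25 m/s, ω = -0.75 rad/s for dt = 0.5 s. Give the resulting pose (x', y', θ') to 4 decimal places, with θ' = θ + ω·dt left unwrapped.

(2.0866, 0.7049, -2.9930)

θ' = -2.6180 + -0.75·0.5 = -2.9930
R = v/ω = -1.25/-0.75 = 1.6667
x' = 1.5 + 1.6667·(sin -2.9930 − sin -2.6180) = 2.0866
y' = 0.5 − 1.6667·(cos -2.9930 − cos -2.6180) = 0.7049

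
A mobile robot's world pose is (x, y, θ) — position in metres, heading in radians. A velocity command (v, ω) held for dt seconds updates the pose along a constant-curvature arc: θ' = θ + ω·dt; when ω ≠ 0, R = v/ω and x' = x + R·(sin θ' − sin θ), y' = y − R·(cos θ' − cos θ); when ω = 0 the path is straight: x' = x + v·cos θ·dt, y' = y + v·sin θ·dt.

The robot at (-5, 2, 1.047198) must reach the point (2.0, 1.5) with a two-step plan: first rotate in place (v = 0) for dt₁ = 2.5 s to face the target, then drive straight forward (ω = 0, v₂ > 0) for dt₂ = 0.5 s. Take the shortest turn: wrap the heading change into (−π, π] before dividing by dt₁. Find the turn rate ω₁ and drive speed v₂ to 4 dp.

heading to target = atan2(1.5−2, 2−-5) = -0.0713
Δθ = wrap(-0.0713 − 1.0472) = -1.1185; ω₁ = Δθ/dt₁ = -0.4474
distance = √((2−-5)² + (1.5−2)²) = 7.0178; v₂ = distance/dt₂ = 14.0357

ω₁ = -0.4474, v₂ = 14.0357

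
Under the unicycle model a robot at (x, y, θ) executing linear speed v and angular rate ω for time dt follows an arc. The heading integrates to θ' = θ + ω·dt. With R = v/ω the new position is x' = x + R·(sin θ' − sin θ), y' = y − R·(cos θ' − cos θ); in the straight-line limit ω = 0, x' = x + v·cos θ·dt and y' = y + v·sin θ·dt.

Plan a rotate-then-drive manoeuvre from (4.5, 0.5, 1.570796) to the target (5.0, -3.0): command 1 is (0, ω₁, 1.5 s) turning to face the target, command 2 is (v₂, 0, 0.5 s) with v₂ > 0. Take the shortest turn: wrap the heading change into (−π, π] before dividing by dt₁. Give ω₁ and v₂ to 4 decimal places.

ω₁ = -1.9998, v₂ = 7.0711

heading to target = atan2(-3−0.5, 5−4.5) = -1.4289
Δθ = wrap(-1.4289 − 1.5708) = -2.9997; ω₁ = Δθ/dt₁ = -1.9998
distance = √((5−4.5)² + (-3−0.5)²) = 3.5355; v₂ = distance/dt₂ = 7.0711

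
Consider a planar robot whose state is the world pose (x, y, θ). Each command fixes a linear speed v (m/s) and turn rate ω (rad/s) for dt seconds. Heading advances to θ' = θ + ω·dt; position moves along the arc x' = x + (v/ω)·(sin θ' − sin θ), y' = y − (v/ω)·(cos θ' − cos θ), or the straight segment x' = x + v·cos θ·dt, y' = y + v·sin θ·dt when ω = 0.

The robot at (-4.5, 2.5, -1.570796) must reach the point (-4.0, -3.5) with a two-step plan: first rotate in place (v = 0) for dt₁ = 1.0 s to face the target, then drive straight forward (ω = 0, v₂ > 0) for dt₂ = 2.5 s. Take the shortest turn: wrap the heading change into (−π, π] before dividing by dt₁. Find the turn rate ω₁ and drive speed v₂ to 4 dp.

ω₁ = 0.0831, v₂ = 2.4083

heading to target = atan2(-3.5−2.5, -4−-4.5) = -1.4877
Δθ = wrap(-1.4877 − -1.5708) = 0.0831; ω₁ = Δθ/dt₁ = 0.0831
distance = √((-4−-4.5)² + (-3.5−2.5)²) = 6.0208; v₂ = distance/dt₂ = 2.4083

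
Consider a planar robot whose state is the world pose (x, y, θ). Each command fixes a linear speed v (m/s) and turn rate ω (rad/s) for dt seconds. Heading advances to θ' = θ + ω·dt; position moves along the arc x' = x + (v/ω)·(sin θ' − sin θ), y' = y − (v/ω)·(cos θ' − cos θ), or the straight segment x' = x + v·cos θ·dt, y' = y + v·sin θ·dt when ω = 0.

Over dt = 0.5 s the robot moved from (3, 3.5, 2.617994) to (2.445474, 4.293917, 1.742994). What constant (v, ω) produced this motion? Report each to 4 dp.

v = 2.0000, ω = -1.7500

Δθ = 1.742994 − 2.617994 = -0.875000
ω = Δθ/dt = -0.875000/0.5 = -1.7500
R = −Δy/(cos θ' − cos θ) = -1.1429
v = R·ω = -1.1429·-1.7500 = 2.0000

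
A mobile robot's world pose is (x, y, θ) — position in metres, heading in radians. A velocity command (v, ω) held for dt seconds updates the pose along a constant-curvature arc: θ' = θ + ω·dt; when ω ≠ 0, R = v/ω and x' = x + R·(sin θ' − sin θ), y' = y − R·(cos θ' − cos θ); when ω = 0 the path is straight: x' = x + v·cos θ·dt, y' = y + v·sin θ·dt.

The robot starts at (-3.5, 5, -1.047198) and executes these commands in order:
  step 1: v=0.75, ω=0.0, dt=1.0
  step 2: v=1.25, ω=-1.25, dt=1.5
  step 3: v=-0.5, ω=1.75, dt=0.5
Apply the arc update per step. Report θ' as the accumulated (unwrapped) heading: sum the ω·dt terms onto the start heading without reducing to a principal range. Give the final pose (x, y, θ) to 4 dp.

(-3.5817, 3.0223, -2.0472)

step 1: θ'=-1.0472 (straight) → pose (-3.1250, 4.3505, -1.0472)
step 2: θ'=-2.9222 (R=-1.0000) → pose (-3.7734, 2.8745, -2.9222)
step 3: θ'=-2.0472 (R=-0.2857) → pose (-3.5817, 3.0223, -2.0472)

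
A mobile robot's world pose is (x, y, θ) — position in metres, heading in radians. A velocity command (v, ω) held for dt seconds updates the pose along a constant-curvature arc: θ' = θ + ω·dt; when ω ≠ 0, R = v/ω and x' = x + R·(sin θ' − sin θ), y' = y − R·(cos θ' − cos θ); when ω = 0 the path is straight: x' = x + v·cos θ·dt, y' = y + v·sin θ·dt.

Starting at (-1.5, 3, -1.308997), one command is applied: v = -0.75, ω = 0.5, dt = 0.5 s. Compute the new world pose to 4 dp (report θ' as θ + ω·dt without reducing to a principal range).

θ' = -1.3090 + 0.5·0.5 = -1.0590
R = v/ω = -0.75/0.5 = -1.5000
x' = -1.5 + -1.5000·(sin -1.0590 − sin -1.3090) = -1.6411
y' = 3 − -1.5000·(cos -1.0590 − cos -1.3090) = 3.3464

(-1.6411, 3.3464, -1.0590)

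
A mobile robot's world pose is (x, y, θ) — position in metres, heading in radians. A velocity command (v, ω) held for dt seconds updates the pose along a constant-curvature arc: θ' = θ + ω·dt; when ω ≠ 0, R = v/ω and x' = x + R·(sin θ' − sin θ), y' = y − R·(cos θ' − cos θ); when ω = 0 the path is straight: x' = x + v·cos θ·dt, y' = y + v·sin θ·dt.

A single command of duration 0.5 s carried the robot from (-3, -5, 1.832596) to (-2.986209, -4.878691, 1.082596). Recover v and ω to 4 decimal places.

Δθ = 1.082596 − 1.832596 = -0.750000
ω = Δθ/dt = -0.750000/0.5 = -1.5000
R = −Δy/(cos θ' − cos θ) = -0.1667
v = R·ω = -0.1667·-1.5000 = 0.2500

v = 0.2500, ω = -1.5000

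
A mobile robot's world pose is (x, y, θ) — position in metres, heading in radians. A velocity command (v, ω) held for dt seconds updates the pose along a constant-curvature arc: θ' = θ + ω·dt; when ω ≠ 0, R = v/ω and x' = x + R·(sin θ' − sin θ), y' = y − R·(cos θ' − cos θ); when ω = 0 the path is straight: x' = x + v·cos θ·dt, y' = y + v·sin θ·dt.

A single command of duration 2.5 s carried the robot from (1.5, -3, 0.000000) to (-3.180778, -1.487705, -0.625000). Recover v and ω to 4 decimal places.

Δθ = -0.625000 − 0.000000 = -0.625000
ω = Δθ/dt = -0.625000/2.5 = -0.2500
R = Δx/(sin θ' − sin θ) = 8.0000
v = R·ω = 8.0000·-0.2500 = -2.0000

v = -2.0000, ω = -0.2500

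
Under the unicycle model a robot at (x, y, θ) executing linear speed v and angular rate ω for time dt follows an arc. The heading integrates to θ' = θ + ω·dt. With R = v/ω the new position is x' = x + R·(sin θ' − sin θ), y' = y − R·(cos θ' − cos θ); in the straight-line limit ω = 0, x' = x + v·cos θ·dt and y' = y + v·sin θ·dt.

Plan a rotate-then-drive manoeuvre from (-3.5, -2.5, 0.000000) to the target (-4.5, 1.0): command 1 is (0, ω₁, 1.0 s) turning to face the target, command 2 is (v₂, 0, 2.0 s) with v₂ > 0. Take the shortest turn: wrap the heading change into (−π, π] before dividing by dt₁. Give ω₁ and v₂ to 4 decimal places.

heading to target = atan2(1−-2.5, -4.5−-3.5) = 1.8491
Δθ = wrap(1.8491 − 0.0000) = 1.8491; ω₁ = Δθ/dt₁ = 1.8491
distance = √((-4.5−-3.5)² + (1−-2.5)²) = 3.6401; v₂ = distance/dt₂ = 1.8200

ω₁ = 1.8491, v₂ = 1.8200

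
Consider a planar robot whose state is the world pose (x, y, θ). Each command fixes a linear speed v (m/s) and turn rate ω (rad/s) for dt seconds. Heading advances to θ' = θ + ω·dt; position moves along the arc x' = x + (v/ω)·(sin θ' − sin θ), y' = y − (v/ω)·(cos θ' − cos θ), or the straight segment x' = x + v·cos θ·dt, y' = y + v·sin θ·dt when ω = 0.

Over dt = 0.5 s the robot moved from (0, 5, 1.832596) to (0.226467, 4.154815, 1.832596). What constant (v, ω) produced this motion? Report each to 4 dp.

v = -1.7500, ω = 0.0000

Δθ = 1.832596 − 1.832596 = 0.000000
ω = Δθ/dt = 0.000000/0.5 = 0.0000
ω = 0 → v = (Δx·cos θ + Δy·sin θ)/dt = -1.7500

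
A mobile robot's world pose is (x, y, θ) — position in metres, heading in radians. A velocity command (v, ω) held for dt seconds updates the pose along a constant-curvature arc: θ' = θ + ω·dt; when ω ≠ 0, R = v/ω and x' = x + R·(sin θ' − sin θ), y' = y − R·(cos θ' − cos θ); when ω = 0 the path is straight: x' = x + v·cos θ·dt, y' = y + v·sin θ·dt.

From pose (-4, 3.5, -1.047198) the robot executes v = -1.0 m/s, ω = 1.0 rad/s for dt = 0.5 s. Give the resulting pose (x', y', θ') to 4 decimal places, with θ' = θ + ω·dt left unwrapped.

(-4.3457, 3.8540, -0.5472)

θ' = -1.0472 + 1.0·0.5 = -0.5472
R = v/ω = -1.0/1.0 = -1.0000
x' = -4 + -1.0000·(sin -0.5472 − sin -1.0472) = -4.3457
y' = 3.5 − -1.0000·(cos -0.5472 − cos -1.0472) = 3.8540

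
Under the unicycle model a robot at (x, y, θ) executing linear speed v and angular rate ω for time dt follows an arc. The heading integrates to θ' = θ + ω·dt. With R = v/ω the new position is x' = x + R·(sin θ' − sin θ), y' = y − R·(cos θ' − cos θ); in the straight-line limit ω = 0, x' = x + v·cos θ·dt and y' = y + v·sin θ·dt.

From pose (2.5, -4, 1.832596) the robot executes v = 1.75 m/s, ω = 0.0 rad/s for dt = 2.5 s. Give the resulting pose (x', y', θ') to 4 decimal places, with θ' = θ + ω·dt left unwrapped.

(1.3677, 0.2259, 1.8326)

θ' = 1.8326 + 0.0·2.5 = 1.8326
ω = 0 → straight: x' = 2.5 + 1.75·cos(1.8326)·2.5 = 1.3677
y' = -4 + 1.75·sin(1.8326)·2.5 = 0.2259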